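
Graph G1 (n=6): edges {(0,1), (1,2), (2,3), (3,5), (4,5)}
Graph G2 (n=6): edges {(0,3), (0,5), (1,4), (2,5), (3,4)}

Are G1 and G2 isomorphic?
Yes, isomorphic

The graphs are isomorphic.
One valid mapping φ: V(G1) → V(G2): 0→1, 1→4, 2→3, 3→0, 4→2, 5→5

Verify φ preserves adjacency — for each edge of G1, its image is an edge of G2:
  (0,1) → (φ(0),φ(1)) = (1,4) ∈ E(G2) ✓
  (1,2) → (φ(1),φ(2)) = (3,4) ∈ E(G2) ✓
  (2,3) → (φ(2),φ(3)) = (0,3) ∈ E(G2) ✓
  (3,5) → (φ(3),φ(5)) = (0,5) ∈ E(G2) ✓
  (4,5) → (φ(4),φ(5)) = (2,5) ∈ E(G2) ✓
All 5 edges of G1 map to edges of G2, and |E(G1)| = |E(G2)| = 5, so φ is a bijection on edges as well as vertices. Hence G1 ≅ G2.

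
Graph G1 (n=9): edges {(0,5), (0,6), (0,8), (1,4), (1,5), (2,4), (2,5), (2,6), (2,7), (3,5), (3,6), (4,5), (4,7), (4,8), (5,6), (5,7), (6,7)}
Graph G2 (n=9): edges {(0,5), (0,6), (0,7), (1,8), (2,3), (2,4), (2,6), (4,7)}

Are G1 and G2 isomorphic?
No, not isomorphic

The graphs are NOT isomorphic.

Counting triangles (3-cliques): G1 has 10, G2 has 0.
Triangle count is an isomorphism invariant, so differing triangle counts rule out isomorphism.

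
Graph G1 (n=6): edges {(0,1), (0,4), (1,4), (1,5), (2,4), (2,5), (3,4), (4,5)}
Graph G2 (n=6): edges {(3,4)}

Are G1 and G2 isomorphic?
No, not isomorphic

The graphs are NOT isomorphic.

Counting triangles (3-cliques): G1 has 3, G2 has 0.
Triangle count is an isomorphism invariant, so differing triangle counts rule out isomorphism.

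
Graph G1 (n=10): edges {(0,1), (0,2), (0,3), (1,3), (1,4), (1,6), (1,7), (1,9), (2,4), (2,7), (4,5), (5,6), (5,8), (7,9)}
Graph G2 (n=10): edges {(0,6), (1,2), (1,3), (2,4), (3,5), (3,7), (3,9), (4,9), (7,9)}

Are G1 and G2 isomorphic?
No, not isomorphic

The graphs are NOT isomorphic.

Counting triangles (3-cliques): G1 has 2, G2 has 1.
Triangle count is an isomorphism invariant, so differing triangle counts rule out isomorphism.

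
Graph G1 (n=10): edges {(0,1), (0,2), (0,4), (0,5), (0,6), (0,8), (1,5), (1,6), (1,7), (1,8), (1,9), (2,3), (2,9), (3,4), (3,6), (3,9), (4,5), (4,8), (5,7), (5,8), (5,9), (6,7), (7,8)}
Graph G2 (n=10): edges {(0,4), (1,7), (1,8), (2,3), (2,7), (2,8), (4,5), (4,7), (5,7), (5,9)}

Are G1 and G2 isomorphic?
No, not isomorphic

The graphs are NOT isomorphic.

Connected components of G1: 1 component(s) with vertex sets [[0, 1, 2, 3, 4, 5, 6, 7, 8, 9]], sizes [10].
Connected components of G2: 2 component(s) with vertex sets [[6], [0, 1, 2, 3, 4, 5, 7, 8, 9]], sizes [1, 9].
The number of connected components (and the multiset of component sizes) is an isomorphism invariant — an isomorphism maps each component of G1 bijectively onto a component of G2. Since G1 has 1 component(s) and G2 has 2, they cannot be isomorphic.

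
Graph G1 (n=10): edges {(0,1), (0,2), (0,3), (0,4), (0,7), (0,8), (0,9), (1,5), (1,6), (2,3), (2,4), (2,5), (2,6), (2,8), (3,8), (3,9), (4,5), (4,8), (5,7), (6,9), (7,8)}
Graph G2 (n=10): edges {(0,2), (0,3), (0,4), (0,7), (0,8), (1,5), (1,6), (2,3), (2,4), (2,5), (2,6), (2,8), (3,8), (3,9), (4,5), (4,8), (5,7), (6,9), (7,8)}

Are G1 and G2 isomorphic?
No, not isomorphic

The graphs are NOT isomorphic.

Counting edges: G1 has 21 edge(s); G2 has 19 edge(s).
Edge count is an isomorphism invariant (a bijection on vertices induces a bijection on edges), so differing edge counts rule out isomorphism.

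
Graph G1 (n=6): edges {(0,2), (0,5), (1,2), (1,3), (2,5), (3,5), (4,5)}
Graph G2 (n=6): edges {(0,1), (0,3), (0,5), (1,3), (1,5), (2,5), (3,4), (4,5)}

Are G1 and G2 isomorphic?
No, not isomorphic

The graphs are NOT isomorphic.

Counting triangles (3-cliques): G1 has 1, G2 has 2.
Triangle count is an isomorphism invariant, so differing triangle counts rule out isomorphism.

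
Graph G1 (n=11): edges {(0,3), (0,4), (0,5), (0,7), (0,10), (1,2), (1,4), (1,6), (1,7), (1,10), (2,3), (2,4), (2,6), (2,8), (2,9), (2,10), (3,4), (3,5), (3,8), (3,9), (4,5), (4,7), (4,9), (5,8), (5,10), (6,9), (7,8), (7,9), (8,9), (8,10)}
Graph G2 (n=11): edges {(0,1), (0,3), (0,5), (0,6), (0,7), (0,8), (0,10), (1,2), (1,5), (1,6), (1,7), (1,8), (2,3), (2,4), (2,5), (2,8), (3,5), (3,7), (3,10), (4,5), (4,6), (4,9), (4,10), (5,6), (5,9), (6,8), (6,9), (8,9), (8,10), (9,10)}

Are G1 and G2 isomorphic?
Yes, isomorphic

The graphs are isomorphic.
One valid mapping φ: V(G1) → V(G2): 0→4, 1→3, 2→0, 3→6, 4→5, 5→9, 6→7, 7→2, 8→8, 9→1, 10→10

Verify φ preserves adjacency — for each edge of G1, its image is an edge of G2:
  (0,3) → (φ(0),φ(3)) = (4,6) ∈ E(G2) ✓
  (0,4) → (φ(0),φ(4)) = (4,5) ∈ E(G2) ✓
  (0,5) → (φ(0),φ(5)) = (4,9) ∈ E(G2) ✓
  (0,7) → (φ(0),φ(7)) = (2,4) ∈ E(G2) ✓
  (0,10) → (φ(0),φ(10)) = (4,10) ∈ E(G2) ✓
  (1,2) → (φ(1),φ(2)) = (0,3) ∈ E(G2) ✓
  (1,4) → (φ(1),φ(4)) = (3,5) ∈ E(G2) ✓
  (1,6) → (φ(1),φ(6)) = (3,7) ∈ E(G2) ✓
  (1,7) → (φ(1),φ(7)) = (2,3) ∈ E(G2) ✓
  (1,10) → (φ(1),φ(10)) = (3,10) ∈ E(G2) ✓
  (2,3) → (φ(2),φ(3)) = (0,6) ∈ E(G2) ✓
  (2,4) → (φ(2),φ(4)) = (0,5) ∈ E(G2) ✓
  (2,6) → (φ(2),φ(6)) = (0,7) ∈ E(G2) ✓
  (2,8) → (φ(2),φ(8)) = (0,8) ∈ E(G2) ✓
  (2,9) → (φ(2),φ(9)) = (0,1) ∈ E(G2) ✓
  (2,10) → (φ(2),φ(10)) = (0,10) ∈ E(G2) ✓
  (3,4) → (φ(3),φ(4)) = (5,6) ∈ E(G2) ✓
  (3,5) → (φ(3),φ(5)) = (6,9) ∈ E(G2) ✓
  (3,8) → (φ(3),φ(8)) = (6,8) ∈ E(G2) ✓
  (3,9) → (φ(3),φ(9)) = (1,6) ∈ E(G2) ✓
  (4,5) → (φ(4),φ(5)) = (5,9) ∈ E(G2) ✓
  (4,7) → (φ(4),φ(7)) = (2,5) ∈ E(G2) ✓
  (4,9) → (φ(4),φ(9)) = (1,5) ∈ E(G2) ✓
  (5,8) → (φ(5),φ(8)) = (8,9) ∈ E(G2) ✓
  (5,10) → (φ(5),φ(10)) = (9,10) ∈ E(G2) ✓
  (6,9) → (φ(6),φ(9)) = (1,7) ∈ E(G2) ✓
  (7,8) → (φ(7),φ(8)) = (2,8) ∈ E(G2) ✓
  (7,9) → (φ(7),φ(9)) = (1,2) ∈ E(G2) ✓
  (8,9) → (φ(8),φ(9)) = (1,8) ∈ E(G2) ✓
  (8,10) → (φ(8),φ(10)) = (8,10) ∈ E(G2) ✓
All 30 edges of G1 map to edges of G2, and |E(G1)| = |E(G2)| = 30, so φ is a bijection on edges as well as vertices. Hence G1 ≅ G2.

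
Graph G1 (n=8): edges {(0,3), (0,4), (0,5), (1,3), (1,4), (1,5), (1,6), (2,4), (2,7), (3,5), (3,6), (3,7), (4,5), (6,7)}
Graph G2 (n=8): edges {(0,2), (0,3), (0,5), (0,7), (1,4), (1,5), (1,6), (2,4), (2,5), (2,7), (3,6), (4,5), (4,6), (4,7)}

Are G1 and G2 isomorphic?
Yes, isomorphic

The graphs are isomorphic.
One valid mapping φ: V(G1) → V(G2): 0→7, 1→5, 2→3, 3→4, 4→0, 5→2, 6→1, 7→6

Verify φ preserves adjacency — for each edge of G1, its image is an edge of G2:
  (0,3) → (φ(0),φ(3)) = (4,7) ∈ E(G2) ✓
  (0,4) → (φ(0),φ(4)) = (0,7) ∈ E(G2) ✓
  (0,5) → (φ(0),φ(5)) = (2,7) ∈ E(G2) ✓
  (1,3) → (φ(1),φ(3)) = (4,5) ∈ E(G2) ✓
  (1,4) → (φ(1),φ(4)) = (0,5) ∈ E(G2) ✓
  (1,5) → (φ(1),φ(5)) = (2,5) ∈ E(G2) ✓
  (1,6) → (φ(1),φ(6)) = (1,5) ∈ E(G2) ✓
  (2,4) → (φ(2),φ(4)) = (0,3) ∈ E(G2) ✓
  (2,7) → (φ(2),φ(7)) = (3,6) ∈ E(G2) ✓
  (3,5) → (φ(3),φ(5)) = (2,4) ∈ E(G2) ✓
  (3,6) → (φ(3),φ(6)) = (1,4) ∈ E(G2) ✓
  (3,7) → (φ(3),φ(7)) = (4,6) ∈ E(G2) ✓
  (4,5) → (φ(4),φ(5)) = (0,2) ∈ E(G2) ✓
  (6,7) → (φ(6),φ(7)) = (1,6) ∈ E(G2) ✓
All 14 edges of G1 map to edges of G2, and |E(G1)| = |E(G2)| = 14, so φ is a bijection on edges as well as vertices. Hence G1 ≅ G2.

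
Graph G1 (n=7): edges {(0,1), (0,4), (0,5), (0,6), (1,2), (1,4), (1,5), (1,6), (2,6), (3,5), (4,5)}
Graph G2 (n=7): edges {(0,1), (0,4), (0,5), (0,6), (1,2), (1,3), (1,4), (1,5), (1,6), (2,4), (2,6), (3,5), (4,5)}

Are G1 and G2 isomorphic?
No, not isomorphic

The graphs are NOT isomorphic.

Counting edges: G1 has 11 edge(s); G2 has 13 edge(s).
Edge count is an isomorphism invariant (a bijection on vertices induces a bijection on edges), so differing edge counts rule out isomorphism.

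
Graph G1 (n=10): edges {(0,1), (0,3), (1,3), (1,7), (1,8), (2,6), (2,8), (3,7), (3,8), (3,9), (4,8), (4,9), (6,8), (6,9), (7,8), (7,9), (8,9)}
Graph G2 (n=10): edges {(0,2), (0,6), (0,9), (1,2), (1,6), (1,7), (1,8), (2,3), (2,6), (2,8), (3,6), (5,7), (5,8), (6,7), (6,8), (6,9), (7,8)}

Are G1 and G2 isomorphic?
Yes, isomorphic

The graphs are isomorphic.
One valid mapping φ: V(G1) → V(G2): 0→5, 1→7, 2→9, 3→8, 4→3, 5→4, 6→0, 7→1, 8→6, 9→2

Verify φ preserves adjacency — for each edge of G1, its image is an edge of G2:
  (0,1) → (φ(0),φ(1)) = (5,7) ∈ E(G2) ✓
  (0,3) → (φ(0),φ(3)) = (5,8) ∈ E(G2) ✓
  (1,3) → (φ(1),φ(3)) = (7,8) ∈ E(G2) ✓
  (1,7) → (φ(1),φ(7)) = (1,7) ∈ E(G2) ✓
  (1,8) → (φ(1),φ(8)) = (6,7) ∈ E(G2) ✓
  (2,6) → (φ(2),φ(6)) = (0,9) ∈ E(G2) ✓
  (2,8) → (φ(2),φ(8)) = (6,9) ∈ E(G2) ✓
  (3,7) → (φ(3),φ(7)) = (1,8) ∈ E(G2) ✓
  (3,8) → (φ(3),φ(8)) = (6,8) ∈ E(G2) ✓
  (3,9) → (φ(3),φ(9)) = (2,8) ∈ E(G2) ✓
  (4,8) → (φ(4),φ(8)) = (3,6) ∈ E(G2) ✓
  (4,9) → (φ(4),φ(9)) = (2,3) ∈ E(G2) ✓
  (6,8) → (φ(6),φ(8)) = (0,6) ∈ E(G2) ✓
  (6,9) → (φ(6),φ(9)) = (0,2) ∈ E(G2) ✓
  (7,8) → (φ(7),φ(8)) = (1,6) ∈ E(G2) ✓
  (7,9) → (φ(7),φ(9)) = (1,2) ∈ E(G2) ✓
  (8,9) → (φ(8),φ(9)) = (2,6) ∈ E(G2) ✓
All 17 edges of G1 map to edges of G2, and |E(G1)| = |E(G2)| = 17, so φ is a bijection on edges as well as vertices. Hence G1 ≅ G2.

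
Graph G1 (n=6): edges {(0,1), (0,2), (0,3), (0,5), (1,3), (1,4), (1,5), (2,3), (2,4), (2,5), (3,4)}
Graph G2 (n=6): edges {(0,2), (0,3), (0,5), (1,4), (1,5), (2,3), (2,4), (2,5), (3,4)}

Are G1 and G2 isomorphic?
No, not isomorphic

The graphs are NOT isomorphic.

Counting edges: G1 has 11 edge(s); G2 has 9 edge(s).
Edge count is an isomorphism invariant (a bijection on vertices induces a bijection on edges), so differing edge counts rule out isomorphism.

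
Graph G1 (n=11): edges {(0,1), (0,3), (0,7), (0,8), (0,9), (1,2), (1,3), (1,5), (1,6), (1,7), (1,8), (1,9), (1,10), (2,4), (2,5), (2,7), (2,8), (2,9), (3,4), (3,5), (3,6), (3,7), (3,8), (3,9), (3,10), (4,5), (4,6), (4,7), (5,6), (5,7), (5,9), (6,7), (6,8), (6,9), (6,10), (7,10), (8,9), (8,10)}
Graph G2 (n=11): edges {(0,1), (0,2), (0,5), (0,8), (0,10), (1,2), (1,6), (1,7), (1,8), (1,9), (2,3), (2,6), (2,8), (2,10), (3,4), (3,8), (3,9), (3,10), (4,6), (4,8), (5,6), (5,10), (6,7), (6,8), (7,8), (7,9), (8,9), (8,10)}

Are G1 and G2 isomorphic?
No, not isomorphic

The graphs are NOT isomorphic.

Degrees in G1: deg(0)=5, deg(1)=9, deg(2)=6, deg(3)=9, deg(4)=5, deg(5)=7, deg(6)=8, deg(7)=8, deg(8)=7, deg(9)=7, deg(10)=5.
Sorted degree sequence of G1: [9, 9, 8, 8, 7, 7, 7, 6, 5, 5, 5].
Degrees in G2: deg(0)=5, deg(1)=6, deg(2)=6, deg(3)=5, deg(4)=3, deg(5)=3, deg(6)=6, deg(7)=4, deg(8)=9, deg(9)=4, deg(10)=5.
Sorted degree sequence of G2: [9, 6, 6, 6, 5, 5, 5, 4, 4, 3, 3].
The (sorted) degree sequence is an isomorphism invariant, so since G1 and G2 have different degree sequences they cannot be isomorphic.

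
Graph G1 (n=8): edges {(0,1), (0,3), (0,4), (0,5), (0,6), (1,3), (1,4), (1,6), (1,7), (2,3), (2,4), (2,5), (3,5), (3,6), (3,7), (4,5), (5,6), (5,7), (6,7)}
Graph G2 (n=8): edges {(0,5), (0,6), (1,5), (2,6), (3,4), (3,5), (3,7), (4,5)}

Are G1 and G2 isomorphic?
No, not isomorphic

The graphs are NOT isomorphic.

Degrees in G1: deg(0)=5, deg(1)=5, deg(2)=3, deg(3)=6, deg(4)=4, deg(5)=6, deg(6)=5, deg(7)=4.
Sorted degree sequence of G1: [6, 6, 5, 5, 5, 4, 4, 3].
Degrees in G2: deg(0)=2, deg(1)=1, deg(2)=1, deg(3)=3, deg(4)=2, deg(5)=4, deg(6)=2, deg(7)=1.
Sorted degree sequence of G2: [4, 3, 2, 2, 2, 1, 1, 1].
The (sorted) degree sequence is an isomorphism invariant, so since G1 and G2 have different degree sequences they cannot be isomorphic.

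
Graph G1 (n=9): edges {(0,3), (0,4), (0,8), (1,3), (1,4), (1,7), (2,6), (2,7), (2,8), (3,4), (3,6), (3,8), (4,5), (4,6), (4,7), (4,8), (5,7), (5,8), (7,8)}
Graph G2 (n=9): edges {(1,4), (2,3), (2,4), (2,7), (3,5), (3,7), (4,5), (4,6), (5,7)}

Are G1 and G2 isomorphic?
No, not isomorphic

The graphs are NOT isomorphic.

Connected components of G1: 1 component(s) with vertex sets [[0, 1, 2, 3, 4, 5, 6, 7, 8]], sizes [9].
Connected components of G2: 3 component(s) with vertex sets [[0], [8], [1, 2, 3, 4, 5, 6, 7]], sizes [1, 1, 7].
The number of connected components (and the multiset of component sizes) is an isomorphism invariant — an isomorphism maps each component of G1 bijectively onto a component of G2. Since G1 has 1 component(s) and G2 has 3, they cannot be isomorphic.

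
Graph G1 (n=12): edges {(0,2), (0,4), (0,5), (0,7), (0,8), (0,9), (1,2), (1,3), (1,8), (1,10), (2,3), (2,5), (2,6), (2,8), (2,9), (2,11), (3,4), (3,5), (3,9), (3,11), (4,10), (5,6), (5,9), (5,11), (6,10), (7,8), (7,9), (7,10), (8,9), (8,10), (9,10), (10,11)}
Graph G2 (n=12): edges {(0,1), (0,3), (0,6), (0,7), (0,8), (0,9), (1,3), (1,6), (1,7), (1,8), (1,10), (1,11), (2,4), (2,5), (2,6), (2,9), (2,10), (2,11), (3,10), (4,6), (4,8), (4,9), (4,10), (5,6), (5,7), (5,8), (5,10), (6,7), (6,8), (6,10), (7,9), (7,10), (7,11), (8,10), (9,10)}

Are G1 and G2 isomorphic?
No, not isomorphic

The graphs are NOT isomorphic.

Degrees in G1: deg(0)=6, deg(1)=4, deg(2)=8, deg(3)=6, deg(4)=3, deg(5)=6, deg(6)=3, deg(7)=4, deg(8)=6, deg(9)=7, deg(10)=7, deg(11)=4.
Sorted degree sequence of G1: [8, 7, 7, 6, 6, 6, 6, 4, 4, 4, 3, 3].
Degrees in G2: deg(0)=6, deg(1)=7, deg(2)=6, deg(3)=3, deg(4)=5, deg(5)=5, deg(6)=8, deg(7)=7, deg(8)=6, deg(9)=5, deg(10)=9, deg(11)=3.
Sorted degree sequence of G2: [9, 8, 7, 7, 6, 6, 6, 5, 5, 5, 3, 3].
The (sorted) degree sequence is an isomorphism invariant, so since G1 and G2 have different degree sequences they cannot be isomorphic.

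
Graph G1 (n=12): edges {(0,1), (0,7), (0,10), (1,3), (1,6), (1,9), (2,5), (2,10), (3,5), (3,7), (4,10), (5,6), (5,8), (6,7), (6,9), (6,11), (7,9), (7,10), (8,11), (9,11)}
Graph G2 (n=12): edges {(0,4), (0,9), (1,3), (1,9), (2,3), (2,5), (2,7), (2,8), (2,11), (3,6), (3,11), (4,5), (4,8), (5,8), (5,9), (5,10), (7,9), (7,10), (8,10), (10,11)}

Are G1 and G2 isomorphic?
Yes, isomorphic

The graphs are isomorphic.
One valid mapping φ: V(G1) → V(G2): 0→11, 1→10, 2→1, 3→7, 4→6, 5→9, 6→5, 7→2, 8→0, 9→8, 10→3, 11→4

Verify φ preserves adjacency — for each edge of G1, its image is an edge of G2:
  (0,1) → (φ(0),φ(1)) = (10,11) ∈ E(G2) ✓
  (0,7) → (φ(0),φ(7)) = (2,11) ∈ E(G2) ✓
  (0,10) → (φ(0),φ(10)) = (3,11) ∈ E(G2) ✓
  (1,3) → (φ(1),φ(3)) = (7,10) ∈ E(G2) ✓
  (1,6) → (φ(1),φ(6)) = (5,10) ∈ E(G2) ✓
  (1,9) → (φ(1),φ(9)) = (8,10) ∈ E(G2) ✓
  (2,5) → (φ(2),φ(5)) = (1,9) ∈ E(G2) ✓
  (2,10) → (φ(2),φ(10)) = (1,3) ∈ E(G2) ✓
  (3,5) → (φ(3),φ(5)) = (7,9) ∈ E(G2) ✓
  (3,7) → (φ(3),φ(7)) = (2,7) ∈ E(G2) ✓
  (4,10) → (φ(4),φ(10)) = (3,6) ∈ E(G2) ✓
  (5,6) → (φ(5),φ(6)) = (5,9) ∈ E(G2) ✓
  (5,8) → (φ(5),φ(8)) = (0,9) ∈ E(G2) ✓
  (6,7) → (φ(6),φ(7)) = (2,5) ∈ E(G2) ✓
  (6,9) → (φ(6),φ(9)) = (5,8) ∈ E(G2) ✓
  (6,11) → (φ(6),φ(11)) = (4,5) ∈ E(G2) ✓
  (7,9) → (φ(7),φ(9)) = (2,8) ∈ E(G2) ✓
  (7,10) → (φ(7),φ(10)) = (2,3) ∈ E(G2) ✓
  (8,11) → (φ(8),φ(11)) = (0,4) ∈ E(G2) ✓
  (9,11) → (φ(9),φ(11)) = (4,8) ∈ E(G2) ✓
All 20 edges of G1 map to edges of G2, and |E(G1)| = |E(G2)| = 20, so φ is a bijection on edges as well as vertices. Hence G1 ≅ G2.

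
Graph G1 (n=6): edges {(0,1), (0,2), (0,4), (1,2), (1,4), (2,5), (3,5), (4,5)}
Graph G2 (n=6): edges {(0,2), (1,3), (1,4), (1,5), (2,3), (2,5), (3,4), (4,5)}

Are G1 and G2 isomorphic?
Yes, isomorphic

The graphs are isomorphic.
One valid mapping φ: V(G1) → V(G2): 0→4, 1→1, 2→3, 3→0, 4→5, 5→2

Verify φ preserves adjacency — for each edge of G1, its image is an edge of G2:
  (0,1) → (φ(0),φ(1)) = (1,4) ∈ E(G2) ✓
  (0,2) → (φ(0),φ(2)) = (3,4) ∈ E(G2) ✓
  (0,4) → (φ(0),φ(4)) = (4,5) ∈ E(G2) ✓
  (1,2) → (φ(1),φ(2)) = (1,3) ∈ E(G2) ✓
  (1,4) → (φ(1),φ(4)) = (1,5) ∈ E(G2) ✓
  (2,5) → (φ(2),φ(5)) = (2,3) ∈ E(G2) ✓
  (3,5) → (φ(3),φ(5)) = (0,2) ∈ E(G2) ✓
  (4,5) → (φ(4),φ(5)) = (2,5) ∈ E(G2) ✓
All 8 edges of G1 map to edges of G2, and |E(G1)| = |E(G2)| = 8, so φ is a bijection on edges as well as vertices. Hence G1 ≅ G2.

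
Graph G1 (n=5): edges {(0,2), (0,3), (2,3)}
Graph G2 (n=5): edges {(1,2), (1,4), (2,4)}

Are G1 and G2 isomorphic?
Yes, isomorphic

The graphs are isomorphic.
One valid mapping φ: V(G1) → V(G2): 0→1, 1→0, 2→2, 3→4, 4→3

Verify φ preserves adjacency — for each edge of G1, its image is an edge of G2:
  (0,2) → (φ(0),φ(2)) = (1,2) ∈ E(G2) ✓
  (0,3) → (φ(0),φ(3)) = (1,4) ∈ E(G2) ✓
  (2,3) → (φ(2),φ(3)) = (2,4) ∈ E(G2) ✓
All 3 edges of G1 map to edges of G2, and |E(G1)| = |E(G2)| = 3, so φ is a bijection on edges as well as vertices. Hence G1 ≅ G2.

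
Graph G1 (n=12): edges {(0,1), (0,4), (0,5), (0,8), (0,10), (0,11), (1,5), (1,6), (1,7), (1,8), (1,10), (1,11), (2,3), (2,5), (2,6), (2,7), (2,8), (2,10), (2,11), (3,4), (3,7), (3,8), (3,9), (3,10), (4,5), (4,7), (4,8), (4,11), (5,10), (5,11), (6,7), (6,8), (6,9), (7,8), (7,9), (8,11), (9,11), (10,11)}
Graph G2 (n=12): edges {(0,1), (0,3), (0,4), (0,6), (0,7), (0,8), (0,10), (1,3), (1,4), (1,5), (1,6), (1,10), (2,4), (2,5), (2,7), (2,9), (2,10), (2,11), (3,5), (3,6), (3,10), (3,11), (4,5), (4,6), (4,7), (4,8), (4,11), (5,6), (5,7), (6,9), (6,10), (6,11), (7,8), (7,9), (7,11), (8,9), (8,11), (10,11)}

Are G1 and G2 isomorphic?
Yes, isomorphic

The graphs are isomorphic.
One valid mapping φ: V(G1) → V(G2): 0→1, 1→0, 2→11, 3→2, 4→5, 5→3, 6→8, 7→7, 8→4, 9→9, 10→10, 11→6

Verify φ preserves adjacency — for each edge of G1, its image is an edge of G2:
  (0,1) → (φ(0),φ(1)) = (0,1) ∈ E(G2) ✓
  (0,4) → (φ(0),φ(4)) = (1,5) ∈ E(G2) ✓
  (0,5) → (φ(0),φ(5)) = (1,3) ∈ E(G2) ✓
  (0,8) → (φ(0),φ(8)) = (1,4) ∈ E(G2) ✓
  (0,10) → (φ(0),φ(10)) = (1,10) ∈ E(G2) ✓
  (0,11) → (φ(0),φ(11)) = (1,6) ∈ E(G2) ✓
  (1,5) → (φ(1),φ(5)) = (0,3) ∈ E(G2) ✓
  (1,6) → (φ(1),φ(6)) = (0,8) ∈ E(G2) ✓
  (1,7) → (φ(1),φ(7)) = (0,7) ∈ E(G2) ✓
  (1,8) → (φ(1),φ(8)) = (0,4) ∈ E(G2) ✓
  (1,10) → (φ(1),φ(10)) = (0,10) ∈ E(G2) ✓
  (1,11) → (φ(1),φ(11)) = (0,6) ∈ E(G2) ✓
  (2,3) → (φ(2),φ(3)) = (2,11) ∈ E(G2) ✓
  (2,5) → (φ(2),φ(5)) = (3,11) ∈ E(G2) ✓
  (2,6) → (φ(2),φ(6)) = (8,11) ∈ E(G2) ✓
  (2,7) → (φ(2),φ(7)) = (7,11) ∈ E(G2) ✓
  (2,8) → (φ(2),φ(8)) = (4,11) ∈ E(G2) ✓
  (2,10) → (φ(2),φ(10)) = (10,11) ∈ E(G2) ✓
  (2,11) → (φ(2),φ(11)) = (6,11) ∈ E(G2) ✓
  (3,4) → (φ(3),φ(4)) = (2,5) ∈ E(G2) ✓
  (3,7) → (φ(3),φ(7)) = (2,7) ∈ E(G2) ✓
  (3,8) → (φ(3),φ(8)) = (2,4) ∈ E(G2) ✓
  (3,9) → (φ(3),φ(9)) = (2,9) ∈ E(G2) ✓
  (3,10) → (φ(3),φ(10)) = (2,10) ∈ E(G2) ✓
  (4,5) → (φ(4),φ(5)) = (3,5) ∈ E(G2) ✓
  (4,7) → (φ(4),φ(7)) = (5,7) ∈ E(G2) ✓
  (4,8) → (φ(4),φ(8)) = (4,5) ∈ E(G2) ✓
  (4,11) → (φ(4),φ(11)) = (5,6) ∈ E(G2) ✓
  (5,10) → (φ(5),φ(10)) = (3,10) ∈ E(G2) ✓
  (5,11) → (φ(5),φ(11)) = (3,6) ∈ E(G2) ✓
  (6,7) → (φ(6),φ(7)) = (7,8) ∈ E(G2) ✓
  (6,8) → (φ(6),φ(8)) = (4,8) ∈ E(G2) ✓
  (6,9) → (φ(6),φ(9)) = (8,9) ∈ E(G2) ✓
  (7,8) → (φ(7),φ(8)) = (4,7) ∈ E(G2) ✓
  (7,9) → (φ(7),φ(9)) = (7,9) ∈ E(G2) ✓
  (8,11) → (φ(8),φ(11)) = (4,6) ∈ E(G2) ✓
  (9,11) → (φ(9),φ(11)) = (6,9) ∈ E(G2) ✓
  (10,11) → (φ(10),φ(11)) = (6,10) ∈ E(G2) ✓
All 38 edges of G1 map to edges of G2, and |E(G1)| = |E(G2)| = 38, so φ is a bijection on edges as well as vertices. Hence G1 ≅ G2.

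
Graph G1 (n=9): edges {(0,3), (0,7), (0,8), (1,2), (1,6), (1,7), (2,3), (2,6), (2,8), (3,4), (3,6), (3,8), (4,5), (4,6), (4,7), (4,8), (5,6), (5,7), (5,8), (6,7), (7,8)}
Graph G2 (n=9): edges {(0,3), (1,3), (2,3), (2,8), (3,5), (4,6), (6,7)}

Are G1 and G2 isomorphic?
No, not isomorphic

The graphs are NOT isomorphic.

Connected components of G1: 1 component(s) with vertex sets [[0, 1, 2, 3, 4, 5, 6, 7, 8]], sizes [9].
Connected components of G2: 2 component(s) with vertex sets [[4, 6, 7], [0, 1, 2, 3, 5, 8]], sizes [3, 6].
The number of connected components (and the multiset of component sizes) is an isomorphism invariant — an isomorphism maps each component of G1 bijectively onto a component of G2. Since G1 has 1 component(s) and G2 has 2, they cannot be isomorphic.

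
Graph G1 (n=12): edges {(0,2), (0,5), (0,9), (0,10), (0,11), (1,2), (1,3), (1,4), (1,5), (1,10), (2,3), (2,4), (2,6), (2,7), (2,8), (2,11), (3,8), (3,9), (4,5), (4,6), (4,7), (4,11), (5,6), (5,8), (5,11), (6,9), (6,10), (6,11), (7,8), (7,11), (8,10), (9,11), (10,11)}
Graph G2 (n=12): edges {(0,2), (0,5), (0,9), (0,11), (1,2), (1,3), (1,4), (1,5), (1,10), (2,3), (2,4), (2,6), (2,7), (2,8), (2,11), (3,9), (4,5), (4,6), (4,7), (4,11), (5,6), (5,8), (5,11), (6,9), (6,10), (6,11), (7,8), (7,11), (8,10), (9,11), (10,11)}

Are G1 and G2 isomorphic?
No, not isomorphic

The graphs are NOT isomorphic.

Counting edges: G1 has 33 edge(s); G2 has 31 edge(s).
Edge count is an isomorphism invariant (a bijection on vertices induces a bijection on edges), so differing edge counts rule out isomorphism.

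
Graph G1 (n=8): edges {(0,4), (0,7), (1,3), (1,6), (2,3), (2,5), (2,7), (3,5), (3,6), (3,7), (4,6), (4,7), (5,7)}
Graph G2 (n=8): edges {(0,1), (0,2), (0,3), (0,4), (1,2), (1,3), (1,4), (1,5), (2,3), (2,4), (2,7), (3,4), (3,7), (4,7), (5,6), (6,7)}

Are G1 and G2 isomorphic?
No, not isomorphic

The graphs are NOT isomorphic.

Degrees in G1: deg(0)=2, deg(1)=2, deg(2)=3, deg(3)=5, deg(4)=3, deg(5)=3, deg(6)=3, deg(7)=5.
Sorted degree sequence of G1: [5, 5, 3, 3, 3, 3, 2, 2].
Degrees in G2: deg(0)=4, deg(1)=5, deg(2)=5, deg(3)=5, deg(4)=5, deg(5)=2, deg(6)=2, deg(7)=4.
Sorted degree sequence of G2: [5, 5, 5, 5, 4, 4, 2, 2].
The (sorted) degree sequence is an isomorphism invariant, so since G1 and G2 have different degree sequences they cannot be isomorphic.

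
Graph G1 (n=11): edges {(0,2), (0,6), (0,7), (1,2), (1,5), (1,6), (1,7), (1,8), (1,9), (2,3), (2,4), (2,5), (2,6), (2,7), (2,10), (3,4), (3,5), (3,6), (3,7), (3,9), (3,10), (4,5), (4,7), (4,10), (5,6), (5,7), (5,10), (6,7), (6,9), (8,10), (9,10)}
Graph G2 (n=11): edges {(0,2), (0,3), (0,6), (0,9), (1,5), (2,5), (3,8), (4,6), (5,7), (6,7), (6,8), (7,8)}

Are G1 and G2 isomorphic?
No, not isomorphic

The graphs are NOT isomorphic.

Connected components of G1: 1 component(s) with vertex sets [[0, 1, 2, 3, 4, 5, 6, 7, 8, 9, 10]], sizes [11].
Connected components of G2: 2 component(s) with vertex sets [[10], [0, 1, 2, 3, 4, 5, 6, 7, 8, 9]], sizes [1, 10].
The number of connected components (and the multiset of component sizes) is an isomorphism invariant — an isomorphism maps each component of G1 bijectively onto a component of G2. Since G1 has 1 component(s) and G2 has 2, they cannot be isomorphic.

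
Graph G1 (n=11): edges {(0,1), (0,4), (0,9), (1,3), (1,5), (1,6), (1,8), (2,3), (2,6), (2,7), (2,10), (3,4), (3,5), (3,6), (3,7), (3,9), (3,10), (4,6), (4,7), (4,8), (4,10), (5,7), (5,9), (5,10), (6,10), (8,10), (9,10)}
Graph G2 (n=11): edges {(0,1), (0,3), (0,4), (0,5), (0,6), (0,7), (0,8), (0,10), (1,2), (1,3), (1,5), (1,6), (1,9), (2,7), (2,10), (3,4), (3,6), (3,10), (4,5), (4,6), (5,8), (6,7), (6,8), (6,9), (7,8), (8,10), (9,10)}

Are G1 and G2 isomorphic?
Yes, isomorphic

The graphs are isomorphic.
One valid mapping φ: V(G1) → V(G2): 0→2, 1→10, 2→4, 3→0, 4→1, 5→8, 6→3, 7→5, 8→9, 9→7, 10→6

Verify φ preserves adjacency — for each edge of G1, its image is an edge of G2:
  (0,1) → (φ(0),φ(1)) = (2,10) ∈ E(G2) ✓
  (0,4) → (φ(0),φ(4)) = (1,2) ∈ E(G2) ✓
  (0,9) → (φ(0),φ(9)) = (2,7) ∈ E(G2) ✓
  (1,3) → (φ(1),φ(3)) = (0,10) ∈ E(G2) ✓
  (1,5) → (φ(1),φ(5)) = (8,10) ∈ E(G2) ✓
  (1,6) → (φ(1),φ(6)) = (3,10) ∈ E(G2) ✓
  (1,8) → (φ(1),φ(8)) = (9,10) ∈ E(G2) ✓
  (2,3) → (φ(2),φ(3)) = (0,4) ∈ E(G2) ✓
  (2,6) → (φ(2),φ(6)) = (3,4) ∈ E(G2) ✓
  (2,7) → (φ(2),φ(7)) = (4,5) ∈ E(G2) ✓
  (2,10) → (φ(2),φ(10)) = (4,6) ∈ E(G2) ✓
  (3,4) → (φ(3),φ(4)) = (0,1) ∈ E(G2) ✓
  (3,5) → (φ(3),φ(5)) = (0,8) ∈ E(G2) ✓
  (3,6) → (φ(3),φ(6)) = (0,3) ∈ E(G2) ✓
  (3,7) → (φ(3),φ(7)) = (0,5) ∈ E(G2) ✓
  (3,9) → (φ(3),φ(9)) = (0,7) ∈ E(G2) ✓
  (3,10) → (φ(3),φ(10)) = (0,6) ∈ E(G2) ✓
  (4,6) → (φ(4),φ(6)) = (1,3) ∈ E(G2) ✓
  (4,7) → (φ(4),φ(7)) = (1,5) ∈ E(G2) ✓
  (4,8) → (φ(4),φ(8)) = (1,9) ∈ E(G2) ✓
  (4,10) → (φ(4),φ(10)) = (1,6) ∈ E(G2) ✓
  (5,7) → (φ(5),φ(7)) = (5,8) ∈ E(G2) ✓
  (5,9) → (φ(5),φ(9)) = (7,8) ∈ E(G2) ✓
  (5,10) → (φ(5),φ(10)) = (6,8) ∈ E(G2) ✓
  (6,10) → (φ(6),φ(10)) = (3,6) ∈ E(G2) ✓
  (8,10) → (φ(8),φ(10)) = (6,9) ∈ E(G2) ✓
  (9,10) → (φ(9),φ(10)) = (6,7) ∈ E(G2) ✓
All 27 edges of G1 map to edges of G2, and |E(G1)| = |E(G2)| = 27, so φ is a bijection on edges as well as vertices. Hence G1 ≅ G2.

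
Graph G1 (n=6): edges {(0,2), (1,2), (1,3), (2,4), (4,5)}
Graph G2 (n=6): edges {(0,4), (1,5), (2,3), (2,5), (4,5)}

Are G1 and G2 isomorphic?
Yes, isomorphic

The graphs are isomorphic.
One valid mapping φ: V(G1) → V(G2): 0→1, 1→4, 2→5, 3→0, 4→2, 5→3

Verify φ preserves adjacency — for each edge of G1, its image is an edge of G2:
  (0,2) → (φ(0),φ(2)) = (1,5) ∈ E(G2) ✓
  (1,2) → (φ(1),φ(2)) = (4,5) ∈ E(G2) ✓
  (1,3) → (φ(1),φ(3)) = (0,4) ∈ E(G2) ✓
  (2,4) → (φ(2),φ(4)) = (2,5) ∈ E(G2) ✓
  (4,5) → (φ(4),φ(5)) = (2,3) ∈ E(G2) ✓
All 5 edges of G1 map to edges of G2, and |E(G1)| = |E(G2)| = 5, so φ is a bijection on edges as well as vertices. Hence G1 ≅ G2.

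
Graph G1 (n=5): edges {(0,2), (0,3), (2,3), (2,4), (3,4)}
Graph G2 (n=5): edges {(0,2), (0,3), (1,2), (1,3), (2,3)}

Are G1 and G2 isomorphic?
Yes, isomorphic

The graphs are isomorphic.
One valid mapping φ: V(G1) → V(G2): 0→0, 1→4, 2→3, 3→2, 4→1

Verify φ preserves adjacency — for each edge of G1, its image is an edge of G2:
  (0,2) → (φ(0),φ(2)) = (0,3) ∈ E(G2) ✓
  (0,3) → (φ(0),φ(3)) = (0,2) ∈ E(G2) ✓
  (2,3) → (φ(2),φ(3)) = (2,3) ∈ E(G2) ✓
  (2,4) → (φ(2),φ(4)) = (1,3) ∈ E(G2) ✓
  (3,4) → (φ(3),φ(4)) = (1,2) ∈ E(G2) ✓
All 5 edges of G1 map to edges of G2, and |E(G1)| = |E(G2)| = 5, so φ is a bijection on edges as well as vertices. Hence G1 ≅ G2.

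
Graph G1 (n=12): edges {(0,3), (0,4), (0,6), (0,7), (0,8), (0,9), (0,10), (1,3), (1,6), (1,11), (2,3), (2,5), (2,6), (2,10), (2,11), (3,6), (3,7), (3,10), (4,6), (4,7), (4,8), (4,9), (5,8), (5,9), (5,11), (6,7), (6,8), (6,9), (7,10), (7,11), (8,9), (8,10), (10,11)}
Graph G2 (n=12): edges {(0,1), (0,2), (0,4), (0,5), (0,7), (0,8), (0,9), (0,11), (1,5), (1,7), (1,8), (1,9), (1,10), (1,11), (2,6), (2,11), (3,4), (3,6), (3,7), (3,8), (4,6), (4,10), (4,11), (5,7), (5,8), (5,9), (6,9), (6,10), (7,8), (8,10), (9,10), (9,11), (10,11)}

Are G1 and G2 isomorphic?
Yes, isomorphic

The graphs are isomorphic.
One valid mapping φ: V(G1) → V(G2): 0→1, 1→2, 2→4, 3→11, 4→5, 5→3, 6→0, 7→9, 8→8, 9→7, 10→10, 11→6

Verify φ preserves adjacency — for each edge of G1, its image is an edge of G2:
  (0,3) → (φ(0),φ(3)) = (1,11) ∈ E(G2) ✓
  (0,4) → (φ(0),φ(4)) = (1,5) ∈ E(G2) ✓
  (0,6) → (φ(0),φ(6)) = (0,1) ∈ E(G2) ✓
  (0,7) → (φ(0),φ(7)) = (1,9) ∈ E(G2) ✓
  (0,8) → (φ(0),φ(8)) = (1,8) ∈ E(G2) ✓
  (0,9) → (φ(0),φ(9)) = (1,7) ∈ E(G2) ✓
  (0,10) → (φ(0),φ(10)) = (1,10) ∈ E(G2) ✓
  (1,3) → (φ(1),φ(3)) = (2,11) ∈ E(G2) ✓
  (1,6) → (φ(1),φ(6)) = (0,2) ∈ E(G2) ✓
  (1,11) → (φ(1),φ(11)) = (2,6) ∈ E(G2) ✓
  (2,3) → (φ(2),φ(3)) = (4,11) ∈ E(G2) ✓
  (2,5) → (φ(2),φ(5)) = (3,4) ∈ E(G2) ✓
  (2,6) → (φ(2),φ(6)) = (0,4) ∈ E(G2) ✓
  (2,10) → (φ(2),φ(10)) = (4,10) ∈ E(G2) ✓
  (2,11) → (φ(2),φ(11)) = (4,6) ∈ E(G2) ✓
  (3,6) → (φ(3),φ(6)) = (0,11) ∈ E(G2) ✓
  (3,7) → (φ(3),φ(7)) = (9,11) ∈ E(G2) ✓
  (3,10) → (φ(3),φ(10)) = (10,11) ∈ E(G2) ✓
  (4,6) → (φ(4),φ(6)) = (0,5) ∈ E(G2) ✓
  (4,7) → (φ(4),φ(7)) = (5,9) ∈ E(G2) ✓
  (4,8) → (φ(4),φ(8)) = (5,8) ∈ E(G2) ✓
  (4,9) → (φ(4),φ(9)) = (5,7) ∈ E(G2) ✓
  (5,8) → (φ(5),φ(8)) = (3,8) ∈ E(G2) ✓
  (5,9) → (φ(5),φ(9)) = (3,7) ∈ E(G2) ✓
  (5,11) → (φ(5),φ(11)) = (3,6) ∈ E(G2) ✓
  (6,7) → (φ(6),φ(7)) = (0,9) ∈ E(G2) ✓
  (6,8) → (φ(6),φ(8)) = (0,8) ∈ E(G2) ✓
  (6,9) → (φ(6),φ(9)) = (0,7) ∈ E(G2) ✓
  (7,10) → (φ(7),φ(10)) = (9,10) ∈ E(G2) ✓
  (7,11) → (φ(7),φ(11)) = (6,9) ∈ E(G2) ✓
  (8,9) → (φ(8),φ(9)) = (7,8) ∈ E(G2) ✓
  (8,10) → (φ(8),φ(10)) = (8,10) ∈ E(G2) ✓
  (10,11) → (φ(10),φ(11)) = (6,10) ∈ E(G2) ✓
All 33 edges of G1 map to edges of G2, and |E(G1)| = |E(G2)| = 33, so φ is a bijection on edges as well as vertices. Hence G1 ≅ G2.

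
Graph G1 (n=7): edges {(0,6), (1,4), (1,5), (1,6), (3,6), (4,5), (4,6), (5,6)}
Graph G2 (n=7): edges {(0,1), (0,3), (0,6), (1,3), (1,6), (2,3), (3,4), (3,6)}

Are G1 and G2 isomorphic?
Yes, isomorphic

The graphs are isomorphic.
One valid mapping φ: V(G1) → V(G2): 0→2, 1→0, 2→5, 3→4, 4→6, 5→1, 6→3

Verify φ preserves adjacency — for each edge of G1, its image is an edge of G2:
  (0,6) → (φ(0),φ(6)) = (2,3) ∈ E(G2) ✓
  (1,4) → (φ(1),φ(4)) = (0,6) ∈ E(G2) ✓
  (1,5) → (φ(1),φ(5)) = (0,1) ∈ E(G2) ✓
  (1,6) → (φ(1),φ(6)) = (0,3) ∈ E(G2) ✓
  (3,6) → (φ(3),φ(6)) = (3,4) ∈ E(G2) ✓
  (4,5) → (φ(4),φ(5)) = (1,6) ∈ E(G2) ✓
  (4,6) → (φ(4),φ(6)) = (3,6) ∈ E(G2) ✓
  (5,6) → (φ(5),φ(6)) = (1,3) ∈ E(G2) ✓
All 8 edges of G1 map to edges of G2, and |E(G1)| = |E(G2)| = 8, so φ is a bijection on edges as well as vertices. Hence G1 ≅ G2.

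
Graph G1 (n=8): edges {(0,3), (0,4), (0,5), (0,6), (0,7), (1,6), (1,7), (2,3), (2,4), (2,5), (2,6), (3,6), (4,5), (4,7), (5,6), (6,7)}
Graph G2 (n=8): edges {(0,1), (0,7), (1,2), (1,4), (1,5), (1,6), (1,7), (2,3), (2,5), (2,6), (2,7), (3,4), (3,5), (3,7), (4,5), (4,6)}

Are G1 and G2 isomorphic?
Yes, isomorphic

The graphs are isomorphic.
One valid mapping φ: V(G1) → V(G2): 0→2, 1→0, 2→4, 3→6, 4→3, 5→5, 6→1, 7→7

Verify φ preserves adjacency — for each edge of G1, its image is an edge of G2:
  (0,3) → (φ(0),φ(3)) = (2,6) ∈ E(G2) ✓
  (0,4) → (φ(0),φ(4)) = (2,3) ∈ E(G2) ✓
  (0,5) → (φ(0),φ(5)) = (2,5) ∈ E(G2) ✓
  (0,6) → (φ(0),φ(6)) = (1,2) ∈ E(G2) ✓
  (0,7) → (φ(0),φ(7)) = (2,7) ∈ E(G2) ✓
  (1,6) → (φ(1),φ(6)) = (0,1) ∈ E(G2) ✓
  (1,7) → (φ(1),φ(7)) = (0,7) ∈ E(G2) ✓
  (2,3) → (φ(2),φ(3)) = (4,6) ∈ E(G2) ✓
  (2,4) → (φ(2),φ(4)) = (3,4) ∈ E(G2) ✓
  (2,5) → (φ(2),φ(5)) = (4,5) ∈ E(G2) ✓
  (2,6) → (φ(2),φ(6)) = (1,4) ∈ E(G2) ✓
  (3,6) → (φ(3),φ(6)) = (1,6) ∈ E(G2) ✓
  (4,5) → (φ(4),φ(5)) = (3,5) ∈ E(G2) ✓
  (4,7) → (φ(4),φ(7)) = (3,7) ∈ E(G2) ✓
  (5,6) → (φ(5),φ(6)) = (1,5) ∈ E(G2) ✓
  (6,7) → (φ(6),φ(7)) = (1,7) ∈ E(G2) ✓
All 16 edges of G1 map to edges of G2, and |E(G1)| = |E(G2)| = 16, so φ is a bijection on edges as well as vertices. Hence G1 ≅ G2.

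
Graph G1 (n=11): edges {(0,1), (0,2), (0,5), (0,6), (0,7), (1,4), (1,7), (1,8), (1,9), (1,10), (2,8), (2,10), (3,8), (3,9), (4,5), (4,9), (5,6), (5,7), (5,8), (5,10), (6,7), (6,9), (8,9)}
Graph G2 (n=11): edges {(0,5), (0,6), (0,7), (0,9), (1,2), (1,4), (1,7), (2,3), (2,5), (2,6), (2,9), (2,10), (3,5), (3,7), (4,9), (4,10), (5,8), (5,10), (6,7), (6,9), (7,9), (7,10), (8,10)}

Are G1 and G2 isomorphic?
Yes, isomorphic

The graphs are isomorphic.
One valid mapping φ: V(G1) → V(G2): 0→9, 1→2, 2→4, 3→8, 4→3, 5→7, 6→0, 7→6, 8→10, 9→5, 10→1

Verify φ preserves adjacency — for each edge of G1, its image is an edge of G2:
  (0,1) → (φ(0),φ(1)) = (2,9) ∈ E(G2) ✓
  (0,2) → (φ(0),φ(2)) = (4,9) ∈ E(G2) ✓
  (0,5) → (φ(0),φ(5)) = (7,9) ∈ E(G2) ✓
  (0,6) → (φ(0),φ(6)) = (0,9) ∈ E(G2) ✓
  (0,7) → (φ(0),φ(7)) = (6,9) ∈ E(G2) ✓
  (1,4) → (φ(1),φ(4)) = (2,3) ∈ E(G2) ✓
  (1,7) → (φ(1),φ(7)) = (2,6) ∈ E(G2) ✓
  (1,8) → (φ(1),φ(8)) = (2,10) ∈ E(G2) ✓
  (1,9) → (φ(1),φ(9)) = (2,5) ∈ E(G2) ✓
  (1,10) → (φ(1),φ(10)) = (1,2) ∈ E(G2) ✓
  (2,8) → (φ(2),φ(8)) = (4,10) ∈ E(G2) ✓
  (2,10) → (φ(2),φ(10)) = (1,4) ∈ E(G2) ✓
  (3,8) → (φ(3),φ(8)) = (8,10) ∈ E(G2) ✓
  (3,9) → (φ(3),φ(9)) = (5,8) ∈ E(G2) ✓
  (4,5) → (φ(4),φ(5)) = (3,7) ∈ E(G2) ✓
  (4,9) → (φ(4),φ(9)) = (3,5) ∈ E(G2) ✓
  (5,6) → (φ(5),φ(6)) = (0,7) ∈ E(G2) ✓
  (5,7) → (φ(5),φ(7)) = (6,7) ∈ E(G2) ✓
  (5,8) → (φ(5),φ(8)) = (7,10) ∈ E(G2) ✓
  (5,10) → (φ(5),φ(10)) = (1,7) ∈ E(G2) ✓
  (6,7) → (φ(6),φ(7)) = (0,6) ∈ E(G2) ✓
  (6,9) → (φ(6),φ(9)) = (0,5) ∈ E(G2) ✓
  (8,9) → (φ(8),φ(9)) = (5,10) ∈ E(G2) ✓
All 23 edges of G1 map to edges of G2, and |E(G1)| = |E(G2)| = 23, so φ is a bijection on edges as well as vertices. Hence G1 ≅ G2.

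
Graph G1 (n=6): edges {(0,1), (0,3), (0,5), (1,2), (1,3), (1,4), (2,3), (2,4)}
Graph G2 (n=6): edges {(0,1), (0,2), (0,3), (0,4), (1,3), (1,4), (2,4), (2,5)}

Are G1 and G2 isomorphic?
Yes, isomorphic

The graphs are isomorphic.
One valid mapping φ: V(G1) → V(G2): 0→2, 1→0, 2→1, 3→4, 4→3, 5→5

Verify φ preserves adjacency — for each edge of G1, its image is an edge of G2:
  (0,1) → (φ(0),φ(1)) = (0,2) ∈ E(G2) ✓
  (0,3) → (φ(0),φ(3)) = (2,4) ∈ E(G2) ✓
  (0,5) → (φ(0),φ(5)) = (2,5) ∈ E(G2) ✓
  (1,2) → (φ(1),φ(2)) = (0,1) ∈ E(G2) ✓
  (1,3) → (φ(1),φ(3)) = (0,4) ∈ E(G2) ✓
  (1,4) → (φ(1),φ(4)) = (0,3) ∈ E(G2) ✓
  (2,3) → (φ(2),φ(3)) = (1,4) ∈ E(G2) ✓
  (2,4) → (φ(2),φ(4)) = (1,3) ∈ E(G2) ✓
All 8 edges of G1 map to edges of G2, and |E(G1)| = |E(G2)| = 8, so φ is a bijection on edges as well as vertices. Hence G1 ≅ G2.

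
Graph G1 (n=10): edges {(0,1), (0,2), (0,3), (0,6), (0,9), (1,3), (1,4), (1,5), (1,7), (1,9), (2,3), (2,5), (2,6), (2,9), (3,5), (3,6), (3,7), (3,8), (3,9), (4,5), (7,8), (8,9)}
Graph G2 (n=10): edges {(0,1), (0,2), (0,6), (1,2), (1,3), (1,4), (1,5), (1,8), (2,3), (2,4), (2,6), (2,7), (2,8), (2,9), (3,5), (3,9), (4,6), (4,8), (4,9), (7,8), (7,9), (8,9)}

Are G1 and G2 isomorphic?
Yes, isomorphic

The graphs are isomorphic.
One valid mapping φ: V(G1) → V(G2): 0→8, 1→1, 2→9, 3→2, 4→5, 5→3, 6→7, 7→0, 8→6, 9→4

Verify φ preserves adjacency — for each edge of G1, its image is an edge of G2:
  (0,1) → (φ(0),φ(1)) = (1,8) ∈ E(G2) ✓
  (0,2) → (φ(0),φ(2)) = (8,9) ∈ E(G2) ✓
  (0,3) → (φ(0),φ(3)) = (2,8) ∈ E(G2) ✓
  (0,6) → (φ(0),φ(6)) = (7,8) ∈ E(G2) ✓
  (0,9) → (φ(0),φ(9)) = (4,8) ∈ E(G2) ✓
  (1,3) → (φ(1),φ(3)) = (1,2) ∈ E(G2) ✓
  (1,4) → (φ(1),φ(4)) = (1,5) ∈ E(G2) ✓
  (1,5) → (φ(1),φ(5)) = (1,3) ∈ E(G2) ✓
  (1,7) → (φ(1),φ(7)) = (0,1) ∈ E(G2) ✓
  (1,9) → (φ(1),φ(9)) = (1,4) ∈ E(G2) ✓
  (2,3) → (φ(2),φ(3)) = (2,9) ∈ E(G2) ✓
  (2,5) → (φ(2),φ(5)) = (3,9) ∈ E(G2) ✓
  (2,6) → (φ(2),φ(6)) = (7,9) ∈ E(G2) ✓
  (2,9) → (φ(2),φ(9)) = (4,9) ∈ E(G2) ✓
  (3,5) → (φ(3),φ(5)) = (2,3) ∈ E(G2) ✓
  (3,6) → (φ(3),φ(6)) = (2,7) ∈ E(G2) ✓
  (3,7) → (φ(3),φ(7)) = (0,2) ∈ E(G2) ✓
  (3,8) → (φ(3),φ(8)) = (2,6) ∈ E(G2) ✓
  (3,9) → (φ(3),φ(9)) = (2,4) ∈ E(G2) ✓
  (4,5) → (φ(4),φ(5)) = (3,5) ∈ E(G2) ✓
  (7,8) → (φ(7),φ(8)) = (0,6) ∈ E(G2) ✓
  (8,9) → (φ(8),φ(9)) = (4,6) ∈ E(G2) ✓
All 22 edges of G1 map to edges of G2, and |E(G1)| = |E(G2)| = 22, so φ is a bijection on edges as well as vertices. Hence G1 ≅ G2.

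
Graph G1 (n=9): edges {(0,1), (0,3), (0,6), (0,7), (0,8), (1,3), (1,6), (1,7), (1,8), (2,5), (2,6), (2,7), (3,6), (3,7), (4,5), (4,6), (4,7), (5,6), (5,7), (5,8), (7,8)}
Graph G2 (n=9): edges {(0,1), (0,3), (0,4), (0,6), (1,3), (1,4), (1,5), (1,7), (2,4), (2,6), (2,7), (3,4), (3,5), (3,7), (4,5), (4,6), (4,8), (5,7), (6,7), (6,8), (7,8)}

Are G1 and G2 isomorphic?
Yes, isomorphic

The graphs are isomorphic.
One valid mapping φ: V(G1) → V(G2): 0→3, 1→1, 2→2, 3→5, 4→8, 5→6, 6→7, 7→4, 8→0

Verify φ preserves adjacency — for each edge of G1, its image is an edge of G2:
  (0,1) → (φ(0),φ(1)) = (1,3) ∈ E(G2) ✓
  (0,3) → (φ(0),φ(3)) = (3,5) ∈ E(G2) ✓
  (0,6) → (φ(0),φ(6)) = (3,7) ∈ E(G2) ✓
  (0,7) → (φ(0),φ(7)) = (3,4) ∈ E(G2) ✓
  (0,8) → (φ(0),φ(8)) = (0,3) ∈ E(G2) ✓
  (1,3) → (φ(1),φ(3)) = (1,5) ∈ E(G2) ✓
  (1,6) → (φ(1),φ(6)) = (1,7) ∈ E(G2) ✓
  (1,7) → (φ(1),φ(7)) = (1,4) ∈ E(G2) ✓
  (1,8) → (φ(1),φ(8)) = (0,1) ∈ E(G2) ✓
  (2,5) → (φ(2),φ(5)) = (2,6) ∈ E(G2) ✓
  (2,6) → (φ(2),φ(6)) = (2,7) ∈ E(G2) ✓
  (2,7) → (φ(2),φ(7)) = (2,4) ∈ E(G2) ✓
  (3,6) → (φ(3),φ(6)) = (5,7) ∈ E(G2) ✓
  (3,7) → (φ(3),φ(7)) = (4,5) ∈ E(G2) ✓
  (4,5) → (φ(4),φ(5)) = (6,8) ∈ E(G2) ✓
  (4,6) → (φ(4),φ(6)) = (7,8) ∈ E(G2) ✓
  (4,7) → (φ(4),φ(7)) = (4,8) ∈ E(G2) ✓
  (5,6) → (φ(5),φ(6)) = (6,7) ∈ E(G2) ✓
  (5,7) → (φ(5),φ(7)) = (4,6) ∈ E(G2) ✓
  (5,8) → (φ(5),φ(8)) = (0,6) ∈ E(G2) ✓
  (7,8) → (φ(7),φ(8)) = (0,4) ∈ E(G2) ✓
All 21 edges of G1 map to edges of G2, and |E(G1)| = |E(G2)| = 21, so φ is a bijection on edges as well as vertices. Hence G1 ≅ G2.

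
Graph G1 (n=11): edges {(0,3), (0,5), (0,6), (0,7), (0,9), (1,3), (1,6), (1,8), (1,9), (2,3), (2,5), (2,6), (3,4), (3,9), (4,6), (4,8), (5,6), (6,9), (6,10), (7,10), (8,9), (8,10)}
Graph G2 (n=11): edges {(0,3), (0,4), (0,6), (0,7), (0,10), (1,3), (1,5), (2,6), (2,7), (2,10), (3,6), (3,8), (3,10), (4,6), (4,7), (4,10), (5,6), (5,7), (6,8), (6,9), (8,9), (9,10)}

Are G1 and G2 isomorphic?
Yes, isomorphic

The graphs are isomorphic.
One valid mapping φ: V(G1) → V(G2): 0→3, 1→4, 2→9, 3→10, 4→2, 5→8, 6→6, 7→1, 8→7, 9→0, 10→5

Verify φ preserves adjacency — for each edge of G1, its image is an edge of G2:
  (0,3) → (φ(0),φ(3)) = (3,10) ∈ E(G2) ✓
  (0,5) → (φ(0),φ(5)) = (3,8) ∈ E(G2) ✓
  (0,6) → (φ(0),φ(6)) = (3,6) ∈ E(G2) ✓
  (0,7) → (φ(0),φ(7)) = (1,3) ∈ E(G2) ✓
  (0,9) → (φ(0),φ(9)) = (0,3) ∈ E(G2) ✓
  (1,3) → (φ(1),φ(3)) = (4,10) ∈ E(G2) ✓
  (1,6) → (φ(1),φ(6)) = (4,6) ∈ E(G2) ✓
  (1,8) → (φ(1),φ(8)) = (4,7) ∈ E(G2) ✓
  (1,9) → (φ(1),φ(9)) = (0,4) ∈ E(G2) ✓
  (2,3) → (φ(2),φ(3)) = (9,10) ∈ E(G2) ✓
  (2,5) → (φ(2),φ(5)) = (8,9) ∈ E(G2) ✓
  (2,6) → (φ(2),φ(6)) = (6,9) ∈ E(G2) ✓
  (3,4) → (φ(3),φ(4)) = (2,10) ∈ E(G2) ✓
  (3,9) → (φ(3),φ(9)) = (0,10) ∈ E(G2) ✓
  (4,6) → (φ(4),φ(6)) = (2,6) ∈ E(G2) ✓
  (4,8) → (φ(4),φ(8)) = (2,7) ∈ E(G2) ✓
  (5,6) → (φ(5),φ(6)) = (6,8) ∈ E(G2) ✓
  (6,9) → (φ(6),φ(9)) = (0,6) ∈ E(G2) ✓
  (6,10) → (φ(6),φ(10)) = (5,6) ∈ E(G2) ✓
  (7,10) → (φ(7),φ(10)) = (1,5) ∈ E(G2) ✓
  (8,9) → (φ(8),φ(9)) = (0,7) ∈ E(G2) ✓
  (8,10) → (φ(8),φ(10)) = (5,7) ∈ E(G2) ✓
All 22 edges of G1 map to edges of G2, and |E(G1)| = |E(G2)| = 22, so φ is a bijection on edges as well as vertices. Hence G1 ≅ G2.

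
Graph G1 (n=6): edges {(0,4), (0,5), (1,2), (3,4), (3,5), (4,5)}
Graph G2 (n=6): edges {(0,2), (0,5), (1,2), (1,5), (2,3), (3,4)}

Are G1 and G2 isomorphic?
No, not isomorphic

The graphs are NOT isomorphic.

Degrees in G1: deg(0)=2, deg(1)=1, deg(2)=1, deg(3)=2, deg(4)=3, deg(5)=3.
Sorted degree sequence of G1: [3, 3, 2, 2, 1, 1].
Degrees in G2: deg(0)=2, deg(1)=2, deg(2)=3, deg(3)=2, deg(4)=1, deg(5)=2.
Sorted degree sequence of G2: [3, 2, 2, 2, 2, 1].
The (sorted) degree sequence is an isomorphism invariant, so since G1 and G2 have different degree sequences they cannot be isomorphic.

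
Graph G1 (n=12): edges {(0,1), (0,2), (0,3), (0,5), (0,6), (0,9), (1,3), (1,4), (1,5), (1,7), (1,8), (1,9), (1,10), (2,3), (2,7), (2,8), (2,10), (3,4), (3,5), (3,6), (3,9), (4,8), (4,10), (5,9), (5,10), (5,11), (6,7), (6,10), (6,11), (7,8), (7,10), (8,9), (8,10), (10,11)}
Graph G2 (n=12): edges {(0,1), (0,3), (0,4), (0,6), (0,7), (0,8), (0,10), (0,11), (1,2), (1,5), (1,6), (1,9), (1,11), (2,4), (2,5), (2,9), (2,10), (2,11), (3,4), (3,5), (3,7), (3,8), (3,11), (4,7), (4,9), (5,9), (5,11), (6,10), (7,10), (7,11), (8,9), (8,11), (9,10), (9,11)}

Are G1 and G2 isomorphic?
Yes, isomorphic

The graphs are isomorphic.
One valid mapping φ: V(G1) → V(G2): 0→2, 1→11, 2→4, 3→9, 4→8, 5→1, 6→10, 7→7, 8→3, 9→5, 10→0, 11→6

Verify φ preserves adjacency — for each edge of G1, its image is an edge of G2:
  (0,1) → (φ(0),φ(1)) = (2,11) ∈ E(G2) ✓
  (0,2) → (φ(0),φ(2)) = (2,4) ∈ E(G2) ✓
  (0,3) → (φ(0),φ(3)) = (2,9) ∈ E(G2) ✓
  (0,5) → (φ(0),φ(5)) = (1,2) ∈ E(G2) ✓
  (0,6) → (φ(0),φ(6)) = (2,10) ∈ E(G2) ✓
  (0,9) → (φ(0),φ(9)) = (2,5) ∈ E(G2) ✓
  (1,3) → (φ(1),φ(3)) = (9,11) ∈ E(G2) ✓
  (1,4) → (φ(1),φ(4)) = (8,11) ∈ E(G2) ✓
  (1,5) → (φ(1),φ(5)) = (1,11) ∈ E(G2) ✓
  (1,7) → (φ(1),φ(7)) = (7,11) ∈ E(G2) ✓
  (1,8) → (φ(1),φ(8)) = (3,11) ∈ E(G2) ✓
  (1,9) → (φ(1),φ(9)) = (5,11) ∈ E(G2) ✓
  (1,10) → (φ(1),φ(10)) = (0,11) ∈ E(G2) ✓
  (2,3) → (φ(2),φ(3)) = (4,9) ∈ E(G2) ✓
  (2,7) → (φ(2),φ(7)) = (4,7) ∈ E(G2) ✓
  (2,8) → (φ(2),φ(8)) = (3,4) ∈ E(G2) ✓
  (2,10) → (φ(2),φ(10)) = (0,4) ∈ E(G2) ✓
  (3,4) → (φ(3),φ(4)) = (8,9) ∈ E(G2) ✓
  (3,5) → (φ(3),φ(5)) = (1,9) ∈ E(G2) ✓
  (3,6) → (φ(3),φ(6)) = (9,10) ∈ E(G2) ✓
  (3,9) → (φ(3),φ(9)) = (5,9) ∈ E(G2) ✓
  (4,8) → (φ(4),φ(8)) = (3,8) ∈ E(G2) ✓
  (4,10) → (φ(4),φ(10)) = (0,8) ∈ E(G2) ✓
  (5,9) → (φ(5),φ(9)) = (1,5) ∈ E(G2) ✓
  (5,10) → (φ(5),φ(10)) = (0,1) ∈ E(G2) ✓
  (5,11) → (φ(5),φ(11)) = (1,6) ∈ E(G2) ✓
  (6,7) → (φ(6),φ(7)) = (7,10) ∈ E(G2) ✓
  (6,10) → (φ(6),φ(10)) = (0,10) ∈ E(G2) ✓
  (6,11) → (φ(6),φ(11)) = (6,10) ∈ E(G2) ✓
  (7,8) → (φ(7),φ(8)) = (3,7) ∈ E(G2) ✓
  (7,10) → (φ(7),φ(10)) = (0,7) ∈ E(G2) ✓
  (8,9) → (φ(8),φ(9)) = (3,5) ∈ E(G2) ✓
  (8,10) → (φ(8),φ(10)) = (0,3) ∈ E(G2) ✓
  (10,11) → (φ(10),φ(11)) = (0,6) ∈ E(G2) ✓
All 34 edges of G1 map to edges of G2, and |E(G1)| = |E(G2)| = 34, so φ is a bijection on edges as well as vertices. Hence G1 ≅ G2.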